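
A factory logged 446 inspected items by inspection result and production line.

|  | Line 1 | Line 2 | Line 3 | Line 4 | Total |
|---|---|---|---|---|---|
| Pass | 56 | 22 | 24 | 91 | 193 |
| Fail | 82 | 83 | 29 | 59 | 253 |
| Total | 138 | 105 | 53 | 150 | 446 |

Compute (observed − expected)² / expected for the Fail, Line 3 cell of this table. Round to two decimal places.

Row total (Fail) = 253; column total (Line 3) = 53; N = 446.
Expected count E = 253 × 53 / 446 = 30.065.
Contribution = (O − E)²/E = (29 − 30.065)² / 30.065 = 0.04.

0.04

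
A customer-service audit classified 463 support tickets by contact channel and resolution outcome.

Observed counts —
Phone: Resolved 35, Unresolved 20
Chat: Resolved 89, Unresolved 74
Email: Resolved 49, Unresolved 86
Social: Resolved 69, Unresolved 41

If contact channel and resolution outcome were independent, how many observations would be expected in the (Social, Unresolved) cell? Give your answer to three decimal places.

52.505

Row total (Social) = 110; column total (Unresolved) = 221; grand total N = 463.
Expected count = (row total × column total) / N = 110 × 221 / 463 = 52.505.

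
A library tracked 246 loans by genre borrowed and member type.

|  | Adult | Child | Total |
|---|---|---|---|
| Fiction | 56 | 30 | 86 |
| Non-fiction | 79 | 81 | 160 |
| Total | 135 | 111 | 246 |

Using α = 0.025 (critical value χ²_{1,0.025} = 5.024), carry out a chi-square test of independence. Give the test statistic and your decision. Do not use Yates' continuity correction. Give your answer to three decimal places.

Grand total N = 246.
Expected counts (row total × column total / N):
  Fiction, Adult: 86×135/246 = 47.1951
  Fiction, Child: 86×111/246 = 38.8049
  Non-fiction, Adult: 160×135/246 = 87.8049
  Non-fiction, Child: 160×111/246 = 72.1951
Contributions (O − E)²/E:
  (56 − 47.1951)²/47.1951 = 1.6427
  (30 − 38.8049)²/38.8049 = 1.9978
  (79 − 87.8049)²/87.8049 = 0.8829
  (81 − 72.1951)²/72.1951 = 1.0738
χ² = 1.6427 + 1.9978 + 0.8829 + 1.0738 = 5.597
df = (2−1)(2−1) = 1. Since 5.597 > 5.024, reject the null hypothesis of independence at α = 0.025.

5.597; reject H₀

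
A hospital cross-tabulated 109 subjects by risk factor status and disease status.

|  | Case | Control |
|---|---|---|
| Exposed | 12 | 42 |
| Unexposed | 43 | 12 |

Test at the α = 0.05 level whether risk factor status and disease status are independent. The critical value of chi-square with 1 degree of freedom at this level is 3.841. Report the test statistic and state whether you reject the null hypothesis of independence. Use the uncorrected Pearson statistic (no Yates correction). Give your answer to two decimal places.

Row totals: 54, 55. Column totals: 55, 54. Grand total N = 109.
Expected counts (row total × column total / N):
  Exposed, Case: 54×55/109 = 27.248
  Exposed, Control: 54×54/109 = 26.752
  Unexposed, Case: 55×55/109 = 27.752
  Unexposed, Control: 55×54/109 = 27.248
Contributions (O − E)²/E:
  (12 − 27.248)²/27.248 = 8.5328
  (42 − 26.752)²/26.752 = 8.6910
  (43 − 27.752)²/27.752 = 8.3778
  (12 − 27.248)²/27.248 = 8.5328
χ² = 8.5328 + 8.6910 + 8.3778 + 8.5328 = 34.13
df = (2−1)(2−1) = 1. Since 34.13 > 3.841, reject the null hypothesis of independence at α = 0.05.

34.13; reject H₀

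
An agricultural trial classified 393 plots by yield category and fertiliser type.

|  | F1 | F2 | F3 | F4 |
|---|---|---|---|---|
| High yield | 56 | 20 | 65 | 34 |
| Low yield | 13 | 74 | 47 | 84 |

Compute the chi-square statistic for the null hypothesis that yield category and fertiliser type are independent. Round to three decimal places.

78.128

Row totals: 175, 218. Column totals: 69, 94, 112, 118. Grand total N = 393.
Expected counts (row total × column total / N):
  High yield, F1: 175×69/393 = 30.7252
  High yield, F2: 175×94/393 = 41.8575
  High yield, F3: 175×112/393 = 49.8728
  High yield, F4: 175×118/393 = 52.5445
  Low yield, F1: 218×69/393 = 38.2748
  Low yield, F2: 218×94/393 = 52.1425
  Low yield, F3: 218×112/393 = 62.1272
  Low yield, F4: 218×118/393 = 65.4555
Contributions (O − E)²/E:
  (56 − 30.7252)²/30.7252 = 20.7913
  (20 − 41.8575)²/41.8575 = 11.4137
  (65 − 49.8728)²/49.8728 = 4.5883
  (34 − 52.5445)²/52.5445 = 6.5449
  (13 − 38.2748)²/38.2748 = 16.6902
  (74 − 52.1425)²/52.1425 = 9.1624
  (47 − 62.1272)²/62.1272 = 3.6833
  (84 − 65.4555)²/65.4555 = 5.2539
χ² = 20.7913 + 11.4137 + 4.5883 + 6.5449 + 16.6902 + 9.1624 + 3.6833 + 5.2539 = 78.128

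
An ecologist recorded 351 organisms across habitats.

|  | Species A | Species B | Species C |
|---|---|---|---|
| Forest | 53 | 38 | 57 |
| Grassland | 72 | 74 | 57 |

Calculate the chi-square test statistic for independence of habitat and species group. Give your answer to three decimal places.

Row totals: 148, 203. Column totals: 125, 112, 114. Grand total N = 351.
Expected counts (row total × column total / N):
  Forest, Species A: 148×125/351 = 52.7066
  Forest, Species B: 148×112/351 = 47.2251
  Forest, Species C: 148×114/351 = 48.0684
  Grassland, Species A: 203×125/351 = 72.2934
  Grassland, Species B: 203×112/351 = 64.7749
  Grassland, Species C: 203×114/351 = 65.9316
Contributions (O − E)²/E:
  (53 − 52.7066)²/52.7066 = 0.0016
  (38 − 47.2251)²/47.2251 = 1.8021
  (57 − 48.0684)²/48.0684 = 1.6596
  (72 − 72.2934)²/72.2934 = 0.0012
  (74 − 64.7749)²/64.7749 = 1.3138
  (57 − 65.9316)²/65.9316 = 1.2099
χ² = 0.0016 + 1.8021 + 1.6596 + 0.0012 + 1.3138 + 1.2099 = 5.988

5.988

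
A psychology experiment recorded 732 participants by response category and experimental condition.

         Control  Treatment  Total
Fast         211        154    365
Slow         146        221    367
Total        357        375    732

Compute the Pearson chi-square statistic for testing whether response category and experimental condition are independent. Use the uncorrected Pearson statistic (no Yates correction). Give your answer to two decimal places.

23.80

Grand total N = 732.
Expected counts (row total × column total / N):
  Fast, Control: 365×357/732 = 178.012
  Fast, Treatment: 365×375/732 = 186.988
  Slow, Control: 367×357/732 = 178.988
  Slow, Treatment: 367×375/732 = 188.012
Contributions (O − E)²/E:
  (211 − 178.012)²/178.012 = 6.1131
  (154 − 186.988)²/186.988 = 5.8197
  (146 − 178.988)²/178.988 = 6.0798
  (221 − 188.012)²/188.012 = 5.7880
χ² = 6.1131 + 5.8197 + 6.0798 + 5.7880 = 23.80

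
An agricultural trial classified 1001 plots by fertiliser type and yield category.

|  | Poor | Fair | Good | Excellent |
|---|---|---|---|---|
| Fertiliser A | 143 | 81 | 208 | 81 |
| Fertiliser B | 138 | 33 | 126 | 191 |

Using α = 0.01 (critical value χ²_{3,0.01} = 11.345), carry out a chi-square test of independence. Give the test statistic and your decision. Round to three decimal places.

Row totals: 513, 488. Column totals: 281, 114, 334, 272. Grand total N = 1001.
Expected counts (row total × column total / N):
  Fertiliser A, Poor: 513×281/1001 = 144.0090
  Fertiliser A, Fair: 513×114/1001 = 58.4236
  Fertiliser A, Good: 513×334/1001 = 171.1708
  Fertiliser A, Excellent: 513×272/1001 = 139.3966
  Fertiliser B, Poor: 488×281/1001 = 136.9910
  Fertiliser B, Fair: 488×114/1001 = 55.5764
  Fertiliser B, Good: 488×334/1001 = 162.8292
  Fertiliser B, Excellent: 488×272/1001 = 132.6034
Contributions (O − E)²/E:
  (143 − 144.0090)²/144.0090 = 0.0071
  (81 − 58.4236)²/58.4236 = 8.7241
  (208 − 171.1708)²/171.1708 = 7.9242
  (81 − 139.3966)²/139.3966 = 24.4637
  (138 − 136.9910)²/136.9910 = 0.0074
  (33 − 55.5764)²/55.5764 = 9.1710
  (126 − 162.8292)²/162.8292 = 8.3301
  (191 − 132.6034)²/132.6034 = 25.7170
χ² = 0.0071 + 8.7241 + 7.9242 + 24.4637 + 0.0074 + 9.1710 + 8.3301 + 25.7170 = 84.345
df = (2−1)(4−1) = 3. Since 84.345 > 11.345, reject the null hypothesis of independence at α = 0.01.

84.345; reject H₀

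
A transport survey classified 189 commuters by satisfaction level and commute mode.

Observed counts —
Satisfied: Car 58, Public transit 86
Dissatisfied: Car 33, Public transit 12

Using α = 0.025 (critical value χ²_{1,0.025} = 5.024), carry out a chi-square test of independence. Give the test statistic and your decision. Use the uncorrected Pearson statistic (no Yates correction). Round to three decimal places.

Row totals: 144, 45. Column totals: 91, 98. Grand total N = 189.
Expected counts (row total × column total / N):
  Satisfied, Car: 144×91/189 = 69.3333
  Satisfied, Public transit: 144×98/189 = 74.6667
  Dissatisfied, Car: 45×91/189 = 21.6667
  Dissatisfied, Public transit: 45×98/189 = 23.3333
Contributions (O − E)²/E:
  (58 − 69.3333)²/69.3333 = 1.8526
  (86 − 74.6667)²/74.6667 = 1.7202
  (33 − 21.6667)²/21.6667 = 5.9282
  (12 − 23.3333)²/23.3333 = 5.5047
χ² = 1.8526 + 1.7202 + 5.9282 + 5.5047 = 15.006
df = (2−1)(2−1) = 1. Since 15.006 > 5.024, reject the null hypothesis of independence at α = 0.025.

15.006; reject H₀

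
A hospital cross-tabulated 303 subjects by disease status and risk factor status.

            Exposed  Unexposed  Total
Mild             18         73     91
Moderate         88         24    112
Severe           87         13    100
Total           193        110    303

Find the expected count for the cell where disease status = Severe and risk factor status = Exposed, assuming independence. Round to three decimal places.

63.696

Row total (Severe) = 100; column total (Exposed) = 193; grand total N = 303.
Expected count = (row total × column total) / N = 100 × 193 / 303 = 63.696.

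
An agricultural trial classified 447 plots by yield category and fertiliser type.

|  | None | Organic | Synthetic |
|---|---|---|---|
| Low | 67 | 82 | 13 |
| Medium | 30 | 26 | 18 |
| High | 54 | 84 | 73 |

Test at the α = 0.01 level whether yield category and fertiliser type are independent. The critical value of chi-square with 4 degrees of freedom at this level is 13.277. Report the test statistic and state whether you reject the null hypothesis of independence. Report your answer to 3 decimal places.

39.550; reject H₀

Row totals: 162, 74, 211. Column totals: 151, 192, 104. Grand total N = 447.
Expected counts (row total × column total / N):
  Low, None: 162×151/447 = 54.7248
  Low, Organic: 162×192/447 = 69.5839
  Low, Synthetic: 162×104/447 = 37.6913
  Medium, None: 74×151/447 = 24.9978
  Medium, Organic: 74×192/447 = 31.7852
  Medium, Synthetic: 74×104/447 = 17.2170
  High, None: 211×151/447 = 71.2774
  High, Organic: 211×192/447 = 90.6309
  High, Synthetic: 211×104/447 = 49.0917
Contributions (O − E)²/E:
  (67 − 54.7248)²/54.7248 = 2.7534
  (82 − 69.5839)²/69.5839 = 2.2154
  (13 − 37.6913)²/37.6913 = 16.1751
  (30 − 24.9978)²/24.9978 = 1.0010
  (26 − 31.7852)²/31.7852 = 1.0530
  (18 − 17.2170)²/17.2170 = 0.0356
  (54 − 71.2774)²/71.2774 = 4.1880
  (84 − 90.6309)²/90.6309 = 0.4851
  (73 − 49.0917)²/49.0917 = 11.6437
χ² = 2.7534 + 2.2154 + 16.1751 + 1.0010 + 1.0530 + 0.0356 + 4.1880 + 0.4851 + 11.6437 = 39.550
df = (3−1)(3−1) = 4. Since 39.550 > 13.277, reject the null hypothesis of independence at α = 0.01.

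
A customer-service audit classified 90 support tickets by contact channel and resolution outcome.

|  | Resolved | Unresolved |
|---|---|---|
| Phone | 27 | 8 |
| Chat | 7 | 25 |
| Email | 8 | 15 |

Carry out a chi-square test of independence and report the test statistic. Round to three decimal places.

Row totals: 35, 32, 23. Column totals: 42, 48. Grand total N = 90.
Expected counts (row total × column total / N):
  Phone, Resolved: 35×42/90 = 16.3333
  Phone, Unresolved: 35×48/90 = 18.6667
  Chat, Resolved: 32×42/90 = 14.9333
  Chat, Unresolved: 32×48/90 = 17.0667
  Email, Resolved: 23×42/90 = 10.7333
  Email, Unresolved: 23×48/90 = 12.2667
Contributions (O − E)²/E:
  (27 − 16.3333)²/16.3333 = 6.9660
  (8 − 18.6667)²/18.6667 = 6.0953
  (7 − 14.9333)²/14.9333 = 4.2146
  (25 − 17.0667)²/17.0667 = 3.6877
  (8 − 10.7333)²/10.7333 = 0.6961
  (15 − 12.2667)²/12.2667 = 0.6090
χ² = 6.9660 + 6.0953 + 4.2146 + 3.6877 + 0.6961 + 0.6090 = 22.269

22.269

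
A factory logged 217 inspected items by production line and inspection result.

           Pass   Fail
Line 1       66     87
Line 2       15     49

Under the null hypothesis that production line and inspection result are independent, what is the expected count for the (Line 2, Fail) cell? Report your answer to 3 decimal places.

40.111

Row total (Line 2) = 64; column total (Fail) = 136; grand total N = 217.
Expected count = (row total × column total) / N = 64 × 136 / 217 = 40.111.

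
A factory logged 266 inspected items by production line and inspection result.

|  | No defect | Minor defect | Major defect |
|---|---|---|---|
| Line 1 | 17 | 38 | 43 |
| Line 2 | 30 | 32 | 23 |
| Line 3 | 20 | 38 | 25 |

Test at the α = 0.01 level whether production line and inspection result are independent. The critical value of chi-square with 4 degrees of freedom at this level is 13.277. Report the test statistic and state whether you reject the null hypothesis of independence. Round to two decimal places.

Row totals: 98, 85, 83. Column totals: 67, 108, 91. Grand total N = 266.
Expected counts (row total × column total / N):
  Line 1, No defect: 98×67/266 = 24.684
  Line 1, Minor defect: 98×108/266 = 39.789
  Line 1, Major defect: 98×91/266 = 33.526
  Line 2, No defect: 85×67/266 = 21.410
  Line 2, Minor defect: 85×108/266 = 34.511
  Line 2, Major defect: 85×91/266 = 29.079
  Line 3, No defect: 83×67/266 = 20.906
  Line 3, Minor defect: 83×108/266 = 33.699
  Line 3, Major defect: 83×91/266 = 28.395
Contributions (O − E)²/E:
  (17 − 24.684)²/24.684 = 2.3920
  (38 − 39.789)²/39.789 = 0.0804
  (43 − 33.526)²/33.526 = 2.6772
  (30 − 21.410)²/21.410 = 3.4464
  (32 − 34.511)²/34.511 = 0.1827
  (23 − 29.079)²/29.079 = 1.2708
  (20 − 20.906)²/20.906 = 0.0393
  (38 − 33.699)²/33.699 = 0.5489
  (25 − 28.395)²/28.395 = 0.4059
χ² = 2.3920 + 0.0804 + 2.6772 + 3.4464 + 0.1827 + 1.2708 + 0.0393 + 0.5489 + 0.4059 = 11.04
df = (3−1)(3−1) = 4. Since 11.04 < 13.277, fail to reject the null hypothesis of independence at α = 0.01.

11.04; fail to reject H₀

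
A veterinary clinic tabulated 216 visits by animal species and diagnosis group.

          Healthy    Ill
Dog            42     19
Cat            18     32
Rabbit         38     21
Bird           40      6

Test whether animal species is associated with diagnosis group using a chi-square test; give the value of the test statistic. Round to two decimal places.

Row totals: 61, 50, 59, 46. Column totals: 138, 78. Grand total N = 216.
Expected counts (row total × column total / N):
  Dog, Healthy: 61×138/216 = 38.972
  Dog, Ill: 61×78/216 = 22.028
  Cat, Healthy: 50×138/216 = 31.944
  Cat, Ill: 50×78/216 = 18.056
  Rabbit, Healthy: 59×138/216 = 37.694
  Rabbit, Ill: 59×78/216 = 21.306
  Bird, Healthy: 46×138/216 = 29.389
  Bird, Ill: 46×78/216 = 16.611
Contributions (O − E)²/E:
  (42 − 38.972)²/38.972 = 0.2353
  (19 − 22.028)²/22.028 = 0.4162
  (18 − 31.944)²/31.944 = 6.0867
  (32 − 18.056)²/18.056 = 10.7685
  (38 − 37.694)²/37.694 = 0.0025
  (21 − 21.306)²/21.306 = 0.0044
  (40 − 29.389)²/29.389 = 3.8311
  (6 − 16.611)²/16.611 = 6.7782
χ² = 0.2353 + 0.4162 + 6.0867 + 10.7685 + 0.0025 + 0.0044 + 3.8311 + 6.7782 = 28.12

28.12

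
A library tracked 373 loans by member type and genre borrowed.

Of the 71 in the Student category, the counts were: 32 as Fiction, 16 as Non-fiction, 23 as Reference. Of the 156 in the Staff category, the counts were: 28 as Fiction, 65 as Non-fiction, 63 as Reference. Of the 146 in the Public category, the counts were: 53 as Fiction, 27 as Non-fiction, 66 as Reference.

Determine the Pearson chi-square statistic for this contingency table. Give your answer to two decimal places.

31.87

Row totals: 71, 156, 146. Column totals: 113, 108, 152. Grand total N = 373.
Expected counts (row total × column total / N):
  Student, Fiction: 71×113/373 = 21.509
  Student, Non-fiction: 71×108/373 = 20.558
  Student, Reference: 71×152/373 = 28.933
  Staff, Fiction: 156×113/373 = 47.260
  Staff, Non-fiction: 156×108/373 = 45.169
  Staff, Reference: 156×152/373 = 63.571
  Public, Fiction: 146×113/373 = 44.231
  Public, Non-fiction: 146×108/373 = 42.273
  Public, Reference: 146×152/373 = 59.496
Contributions (O − E)²/E:
  (32 − 21.509)²/21.509 = 5.1170
  (16 − 20.558)²/20.558 = 1.0106
  (23 − 28.933)²/28.933 = 1.2166
  (28 − 47.260)²/47.260 = 7.8491
  (65 − 45.169)²/45.169 = 8.7066
  (63 − 63.571)²/63.571 = 0.0051
  (53 − 44.231)²/44.231 = 1.7385
  (27 − 42.273)²/42.273 = 5.5181
  (66 − 59.496)²/59.496 = 0.7110
χ² = 5.1170 + 1.0106 + 1.2166 + 7.8491 + 8.7066 + 0.0051 + 1.7385 + 5.5181 + 0.7110 = 31.87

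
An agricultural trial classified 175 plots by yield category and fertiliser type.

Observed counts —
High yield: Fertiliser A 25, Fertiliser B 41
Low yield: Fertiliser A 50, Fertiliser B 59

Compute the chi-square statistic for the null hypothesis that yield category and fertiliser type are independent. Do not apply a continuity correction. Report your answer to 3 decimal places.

Row totals: 66, 109. Column totals: 75, 100. Grand total N = 175.
Expected counts (row total × column total / N):
  High yield, Fertiliser A: 66×75/175 = 28.2857
  High yield, Fertiliser B: 66×100/175 = 37.7143
  Low yield, Fertiliser A: 109×75/175 = 46.7143
  Low yield, Fertiliser B: 109×100/175 = 62.2857
Contributions (O − E)²/E:
  (25 − 28.2857)²/28.2857 = 0.3817
  (41 − 37.7143)²/37.7143 = 0.2863
  (50 − 46.7143)²/46.7143 = 0.2311
  (59 − 62.2857)²/62.2857 = 0.1733
χ² = 0.3817 + 0.2863 + 0.2311 + 0.1733 = 1.072

1.072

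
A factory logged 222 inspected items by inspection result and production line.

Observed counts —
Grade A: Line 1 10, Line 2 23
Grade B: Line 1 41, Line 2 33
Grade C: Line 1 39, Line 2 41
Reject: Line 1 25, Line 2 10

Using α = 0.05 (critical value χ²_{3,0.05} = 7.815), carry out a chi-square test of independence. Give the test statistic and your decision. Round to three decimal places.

Row totals: 33, 74, 80, 35. Column totals: 115, 107. Grand total N = 222.
Expected counts (row total × column total / N):
  Grade A, Line 1: 33×115/222 = 17.0946
  Grade A, Line 2: 33×107/222 = 15.9054
  Grade B, Line 1: 74×115/222 = 38.3333
  Grade B, Line 2: 74×107/222 = 35.6667
  Grade C, Line 1: 80×115/222 = 41.4414
  Grade C, Line 2: 80×107/222 = 38.5586
  Reject, Line 1: 35×115/222 = 18.1306
  Reject, Line 2: 35×107/222 = 16.8694
Contributions (O − E)²/E:
  (10 − 17.0946)²/17.0946 = 2.9444
  (23 − 15.9054)²/15.9054 = 3.1645
  (41 − 38.3333)²/38.3333 = 0.1855
  (33 − 35.6667)²/35.6667 = 0.1994
  (39 − 41.4414)²/41.4414 = 0.1438
  (41 − 38.5586)²/38.5586 = 0.1546
  (25 − 18.1306)²/18.1306 = 2.6027
  (10 − 16.8694)²/16.8694 = 2.7973
χ² = 2.9444 + 3.1645 + 0.1855 + 0.1994 + 0.1438 + 0.1546 + 2.6027 + 2.7973 = 12.192
df = (4−1)(2−1) = 3. Since 12.192 > 7.815, reject the null hypothesis of independence at α = 0.05.

12.192; reject H₀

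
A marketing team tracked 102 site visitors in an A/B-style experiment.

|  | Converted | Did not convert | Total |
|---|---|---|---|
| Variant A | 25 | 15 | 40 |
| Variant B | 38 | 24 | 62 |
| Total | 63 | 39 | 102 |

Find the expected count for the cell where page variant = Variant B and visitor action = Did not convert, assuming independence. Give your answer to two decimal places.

Row total (Variant B) = 62; column total (Did not convert) = 39; grand total N = 102.
Expected count = (row total × column total) / N = 62 × 39 / 102 = 23.71.

23.71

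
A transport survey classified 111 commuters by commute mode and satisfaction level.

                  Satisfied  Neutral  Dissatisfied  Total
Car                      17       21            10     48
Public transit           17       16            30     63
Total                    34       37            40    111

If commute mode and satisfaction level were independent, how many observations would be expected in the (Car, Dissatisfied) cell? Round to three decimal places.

Row total (Car) = 48; column total (Dissatisfied) = 40; grand total N = 111.
Expected count = (row total × column total) / N = 48 × 40 / 111 = 17.297.

17.297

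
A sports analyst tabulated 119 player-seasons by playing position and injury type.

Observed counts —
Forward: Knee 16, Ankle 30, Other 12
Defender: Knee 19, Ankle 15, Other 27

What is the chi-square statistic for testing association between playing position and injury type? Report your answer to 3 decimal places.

Row totals: 58, 61. Column totals: 35, 45, 39. Grand total N = 119.
Expected counts (row total × column total / N):
  Forward, Knee: 58×35/119 = 17.0588
  Forward, Ankle: 58×45/119 = 21.9328
  Forward, Other: 58×39/119 = 19.0084
  Defender, Knee: 61×35/119 = 17.9412
  Defender, Ankle: 61×45/119 = 23.0672
  Defender, Other: 61×39/119 = 19.9916
Contributions (O − E)²/E:
  (16 − 17.0588)²/17.0588 = 0.0657
  (30 − 21.9328)²/21.9328 = 2.9672
  (12 − 19.0084)²/19.0084 = 2.5840
  (19 − 17.9412)²/17.9412 = 0.0625
  (15 − 23.0672)²/23.0672 = 2.8213
  (27 − 19.9916)²/19.9916 = 2.4569
χ² = 0.0657 + 2.9672 + 2.5840 + 0.0625 + 2.8213 + 2.4569 = 10.958

10.958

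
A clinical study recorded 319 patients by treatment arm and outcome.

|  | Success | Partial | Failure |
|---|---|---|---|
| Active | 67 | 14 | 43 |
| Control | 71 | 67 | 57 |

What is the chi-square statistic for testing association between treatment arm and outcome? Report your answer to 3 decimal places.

Row totals: 124, 195. Column totals: 138, 81, 100. Grand total N = 319.
Expected counts (row total × column total / N):
  Active, Success: 124×138/319 = 53.64263
  Active, Partial: 124×81/319 = 31.48589
  Active, Failure: 124×100/319 = 38.87147
  Control, Success: 195×138/319 = 84.35737
  Control, Partial: 195×81/319 = 49.51411
  Control, Failure: 195×100/319 = 61.12853
Contributions (O − E)²/E:
  (67 − 53.64263)²/53.64263 = 3.3261
  (14 − 31.48589)²/31.48589 = 9.7109
  (43 − 38.87147)²/38.87147 = 0.4385
  (71 − 84.35737)²/84.35737 = 2.1150
  (67 − 49.51411)²/49.51411 = 6.1751
  (57 − 61.12853)²/61.12853 = 0.2788
χ² = 3.3261 + 9.7109 + 0.4385 + 2.1150 + 6.1751 + 0.2788 = 22.044

22.044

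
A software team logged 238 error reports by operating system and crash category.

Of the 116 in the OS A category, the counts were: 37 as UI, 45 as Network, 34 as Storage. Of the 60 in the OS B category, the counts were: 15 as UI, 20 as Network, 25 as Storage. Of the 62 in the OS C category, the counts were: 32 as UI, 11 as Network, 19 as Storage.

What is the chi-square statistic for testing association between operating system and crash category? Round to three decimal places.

Row totals: 116, 60, 62. Column totals: 84, 76, 78. Grand total N = 238.
Expected counts (row total × column total / N):
  OS A, UI: 116×84/238 = 40.9412
  OS A, Network: 116×76/238 = 37.0420
  OS A, Storage: 116×78/238 = 38.0168
  OS B, UI: 60×84/238 = 21.1765
  OS B, Network: 60×76/238 = 19.1597
  OS B, Storage: 60×78/238 = 19.6639
  OS C, UI: 62×84/238 = 21.8824
  OS C, Network: 62×76/238 = 19.7983
  OS C, Storage: 62×78/238 = 20.3193
Contributions (O − E)²/E:
  (37 − 40.9412)²/40.9412 = 0.3794
  (45 − 37.0420)²/37.0420 = 1.7097
  (34 − 38.0168)²/38.0168 = 0.4244
  (15 − 21.1765)²/21.1765 = 1.8015
  (20 − 19.1597)²/19.1597 = 0.0369
  (25 − 19.6639)²/19.6639 = 1.4480
  (32 − 21.8824)²/21.8824 = 4.6780
  (11 − 19.7983)²/19.7983 = 3.9099
  (19 − 20.3193)²/20.3193 = 0.0857
χ² = 0.3794 + 1.7097 + 0.4244 + 1.8015 + 0.0369 + 1.4480 + 4.6780 + 3.9099 + 0.0857 = 14.474

14.474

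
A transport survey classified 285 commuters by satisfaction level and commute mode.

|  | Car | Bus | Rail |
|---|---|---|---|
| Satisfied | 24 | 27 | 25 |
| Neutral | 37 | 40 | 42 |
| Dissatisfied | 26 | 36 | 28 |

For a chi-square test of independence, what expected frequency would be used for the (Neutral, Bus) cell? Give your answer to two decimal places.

43.01

Row total (Neutral) = 119; column total (Bus) = 103; grand total N = 285.
Expected count = (row total × column total) / N = 119 × 103 / 285 = 43.01.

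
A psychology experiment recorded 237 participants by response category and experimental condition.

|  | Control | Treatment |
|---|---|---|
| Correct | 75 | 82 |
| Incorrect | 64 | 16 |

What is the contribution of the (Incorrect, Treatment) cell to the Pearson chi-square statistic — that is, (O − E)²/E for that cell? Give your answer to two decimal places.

Row total (Incorrect) = 80; column total (Treatment) = 98; N = 237.
Expected count E = 80 × 98 / 237 = 33.080.
Contribution = (O − E)²/E = (16 − 33.080)² / 33.080 = 8.82.

8.82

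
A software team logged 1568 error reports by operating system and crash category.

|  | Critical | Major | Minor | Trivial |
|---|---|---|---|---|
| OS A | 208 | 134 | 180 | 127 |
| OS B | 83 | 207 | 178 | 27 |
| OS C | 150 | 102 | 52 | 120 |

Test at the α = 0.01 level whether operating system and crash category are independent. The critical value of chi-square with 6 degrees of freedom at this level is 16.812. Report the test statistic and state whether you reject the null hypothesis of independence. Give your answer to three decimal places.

203.463; reject H₀

Row totals: 649, 495, 424. Column totals: 441, 443, 410, 274. Grand total N = 1568.
Expected counts (row total × column total / N):
  OS A, Critical: 649×441/1568 = 182.53125
  OS A, Major: 649×443/1568 = 183.35906
  OS A, Minor: 649×410/1568 = 169.70026
  OS A, Trivial: 649×274/1568 = 113.40944
  OS B, Critical: 495×441/1568 = 139.21875
  OS B, Major: 495×443/1568 = 139.85013
  OS B, Minor: 495×410/1568 = 129.43240
  OS B, Trivial: 495×274/1568 = 86.49872
  OS C, Critical: 424×441/1568 = 119.25000
  OS C, Major: 424×443/1568 = 119.79082
  OS C, Minor: 424×410/1568 = 110.86735
  OS C, Trivial: 424×274/1568 = 74.09184
Contributions (O − E)²/E:
  (208 − 182.53125)²/182.53125 = 3.5537
  (134 − 183.35906)²/183.35906 = 13.2871
  (180 − 169.70026)²/169.70026 = 0.6251
  (127 − 113.40944)²/113.40944 = 1.6286
  (83 − 139.21875)²/139.21875 = 22.7020
  (207 − 139.85013)²/139.85013 = 32.2424
  (178 − 129.43240)²/129.43240 = 18.2243
  (27 − 86.49872)²/86.49872 = 40.9266
  (150 − 119.25000)²/119.25000 = 7.9292
  (102 − 119.79082)²/119.79082 = 2.6422
  (52 − 110.86735)²/110.86735 = 31.2569
  (120 − 74.09184)²/74.09184 = 28.4452
χ² = 3.5537 + 13.2871 + 0.6251 + 1.6286 + 22.7020 + 32.2424 + 18.2243 + 40.9266 + 7.9292 + 2.6422 + 31.2569 + 28.4452 = 203.463
df = (3−1)(4−1) = 6. Since 203.463 > 16.812, reject the null hypothesis of independence at α = 0.01.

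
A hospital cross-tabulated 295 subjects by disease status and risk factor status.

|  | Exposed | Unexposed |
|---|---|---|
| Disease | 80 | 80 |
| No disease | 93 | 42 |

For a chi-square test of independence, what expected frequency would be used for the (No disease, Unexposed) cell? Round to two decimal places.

55.83

Row total (No disease) = 135; column total (Unexposed) = 122; grand total N = 295.
Expected count = (row total × column total) / N = 135 × 122 / 295 = 55.83.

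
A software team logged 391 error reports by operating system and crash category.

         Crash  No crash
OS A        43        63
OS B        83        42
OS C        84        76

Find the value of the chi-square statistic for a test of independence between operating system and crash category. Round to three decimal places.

15.556

Row totals: 106, 125, 160. Column totals: 210, 181. Grand total N = 391.
Expected counts (row total × column total / N):
  OS A, Crash: 106×210/391 = 56.93095
  OS A, No crash: 106×181/391 = 49.06905
  OS B, Crash: 125×210/391 = 67.13555
  OS B, No crash: 125×181/391 = 57.86445
  OS C, Crash: 160×210/391 = 85.93350
  OS C, No crash: 160×181/391 = 74.06650
Contributions (O − E)²/E:
  (43 − 56.93095)²/56.93095 = 3.4089
  (63 − 49.06905)²/49.06905 = 3.9551
  (83 − 67.13555)²/67.13555 = 3.7488
  (42 − 57.86445)²/57.86445 = 4.3495
  (84 − 85.93350)²/85.93350 = 0.0435
  (76 − 74.06650)²/74.06650 = 0.0505
χ² = 3.4089 + 3.9551 + 3.7488 + 4.3495 + 0.0435 + 0.0505 = 15.556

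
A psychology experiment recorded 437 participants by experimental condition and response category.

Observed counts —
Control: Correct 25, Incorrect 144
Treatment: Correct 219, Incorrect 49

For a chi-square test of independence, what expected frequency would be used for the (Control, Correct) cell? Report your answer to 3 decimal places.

94.362

Row total (Control) = 169; column total (Correct) = 244; grand total N = 437.
Expected count = (row total × column total) / N = 169 × 244 / 437 = 94.362.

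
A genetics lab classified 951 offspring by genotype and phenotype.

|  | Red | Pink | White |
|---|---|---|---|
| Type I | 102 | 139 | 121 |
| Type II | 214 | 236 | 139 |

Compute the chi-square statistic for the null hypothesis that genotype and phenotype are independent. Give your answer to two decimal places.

Row totals: 362, 589. Column totals: 316, 375, 260. Grand total N = 951.
Expected counts (row total × column total / N):
  Type I, Red: 362×316/951 = 120.286
  Type I, Pink: 362×375/951 = 142.744
  Type I, White: 362×260/951 = 98.970
  Type II, Red: 589×316/951 = 195.714
  Type II, Pink: 589×375/951 = 232.256
  Type II, White: 589×260/951 = 161.030
Contributions (O − E)²/E:
  (102 − 120.286)²/120.286 = 2.7799
  (139 − 142.744)²/142.744 = 0.0982
  (121 − 98.970)²/98.970 = 4.9037
  (214 − 195.714)²/195.714 = 1.7085
  (236 − 232.256)²/232.256 = 0.0604
  (139 − 161.030)²/161.030 = 3.0139
χ² = 2.7799 + 0.0982 + 4.9037 + 1.7085 + 0.0604 + 3.0139 = 12.56

12.56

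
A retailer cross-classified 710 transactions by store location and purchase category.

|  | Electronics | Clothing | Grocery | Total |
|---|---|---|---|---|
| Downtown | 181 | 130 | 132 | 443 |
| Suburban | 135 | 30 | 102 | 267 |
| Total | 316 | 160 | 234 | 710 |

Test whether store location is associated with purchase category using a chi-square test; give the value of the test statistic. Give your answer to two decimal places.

Grand total N = 710.
Expected counts (row total × column total / N):
  Downtown, Electronics: 443×316/710 = 197.166
  Downtown, Clothing: 443×160/710 = 99.831
  Downtown, Grocery: 443×234/710 = 146.003
  Suburban, Electronics: 267×316/710 = 118.834
  Suburban, Clothing: 267×160/710 = 60.169
  Suburban, Grocery: 267×234/710 = 87.997
Contributions (O − E)²/E:
  (181 − 197.166)²/197.166 = 1.3255
  (130 − 99.831)²/99.831 = 9.1171
  (132 − 146.003)²/146.003 = 1.3430
  (135 − 118.834)²/118.834 = 2.1992
  (30 − 60.169)²/60.169 = 15.1269
  (102 − 87.997)²/87.997 = 2.2283
χ² = 1.3255 + 9.1171 + 1.3430 + 2.1992 + 15.1269 + 2.2283 = 31.34

31.34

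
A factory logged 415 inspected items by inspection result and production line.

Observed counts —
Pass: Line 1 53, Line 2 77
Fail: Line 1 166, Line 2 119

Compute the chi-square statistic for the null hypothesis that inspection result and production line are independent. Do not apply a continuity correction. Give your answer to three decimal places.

Row totals: 130, 285. Column totals: 219, 196. Grand total N = 415.
Expected counts (row total × column total / N):
  Pass, Line 1: 130×219/415 = 68.6024
  Pass, Line 2: 130×196/415 = 61.3976
  Fail, Line 1: 285×219/415 = 150.3976
  Fail, Line 2: 285×196/415 = 134.6024
Contributions (O − E)²/E:
  (53 − 68.6024)²/68.6024 = 3.5485
  (77 − 61.3976)²/61.3976 = 3.9649
  (166 − 150.3976)²/150.3976 = 1.6186
  (119 − 134.6024)²/134.6024 = 1.8085
χ² = 3.5485 + 3.9649 + 1.6186 + 1.8085 = 10.941

10.941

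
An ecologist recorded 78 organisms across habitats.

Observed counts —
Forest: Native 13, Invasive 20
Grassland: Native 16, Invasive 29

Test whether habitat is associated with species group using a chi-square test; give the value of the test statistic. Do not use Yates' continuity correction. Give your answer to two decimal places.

0.12

Row totals: 33, 45. Column totals: 29, 49. Grand total N = 78.
Expected counts (row total × column total / N):
  Forest, Native: 33×29/78 = 12.269
  Forest, Invasive: 33×49/78 = 20.731
  Grassland, Native: 45×29/78 = 16.731
  Grassland, Invasive: 45×49/78 = 28.269
Contributions (O − E)²/E:
  (13 − 12.269)²/12.269 = 0.0436
  (20 − 20.731)²/20.731 = 0.0258
  (16 − 16.731)²/16.731 = 0.0319
  (29 − 28.269)²/28.269 = 0.0189
χ² = 0.0436 + 0.0258 + 0.0319 + 0.0189 = 0.12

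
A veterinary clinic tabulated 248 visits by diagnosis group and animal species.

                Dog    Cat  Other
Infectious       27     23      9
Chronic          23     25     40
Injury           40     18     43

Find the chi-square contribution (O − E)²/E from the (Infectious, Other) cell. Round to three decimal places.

7.588

Row total (Infectious) = 59; column total (Other) = 92; N = 248.
Expected count E = 59 × 92 / 248 = 21.8871.
Contribution = (O − E)²/E = (9 − 21.8871)² / 21.8871 = 7.588.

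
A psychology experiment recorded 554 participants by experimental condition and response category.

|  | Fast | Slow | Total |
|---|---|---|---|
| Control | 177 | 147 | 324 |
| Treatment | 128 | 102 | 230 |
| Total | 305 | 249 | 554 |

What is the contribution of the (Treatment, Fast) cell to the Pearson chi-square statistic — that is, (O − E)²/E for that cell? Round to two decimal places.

Row total (Treatment) = 230; column total (Fast) = 305; N = 554.
Expected count E = 230 × 305 / 554 = 126.625.
Contribution = (O − E)²/E = (128 − 126.625)² / 126.625 = 0.01.

0.01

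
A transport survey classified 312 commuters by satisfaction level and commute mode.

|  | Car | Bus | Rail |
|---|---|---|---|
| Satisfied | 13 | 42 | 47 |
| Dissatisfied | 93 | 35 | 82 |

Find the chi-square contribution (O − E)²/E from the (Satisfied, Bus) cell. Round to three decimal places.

Row total (Satisfied) = 102; column total (Bus) = 77; N = 312.
Expected count E = 102 × 77 / 312 = 25.1731.
Contribution = (O − E)²/E = (42 − 25.1731)² / 25.1731 = 11.248.

11.248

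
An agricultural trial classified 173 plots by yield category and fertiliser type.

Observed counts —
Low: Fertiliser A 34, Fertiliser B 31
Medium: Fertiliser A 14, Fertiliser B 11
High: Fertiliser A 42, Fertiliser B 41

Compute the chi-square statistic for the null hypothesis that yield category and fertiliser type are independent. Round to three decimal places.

0.228

Row totals: 65, 25, 83. Column totals: 90, 83. Grand total N = 173.
Expected counts (row total × column total / N):
  Low, Fertiliser A: 65×90/173 = 33.8150
  Low, Fertiliser B: 65×83/173 = 31.1850
  Medium, Fertiliser A: 25×90/173 = 13.0058
  Medium, Fertiliser B: 25×83/173 = 11.9942
  High, Fertiliser A: 83×90/173 = 43.1792
  High, Fertiliser B: 83×83/173 = 39.8208
Contributions (O − E)²/E:
  (34 − 33.8150)²/33.8150 = 0.0010
  (31 − 31.1850)²/31.1850 = 0.0011
  (14 − 13.0058)²/13.0058 = 0.0760
  (11 − 11.9942)²/11.9942 = 0.0824
  (42 − 43.1792)²/43.1792 = 0.0322
  (41 − 39.8208)²/39.8208 = 0.0349
χ² = 0.0010 + 0.0011 + 0.0760 + 0.0824 + 0.0322 + 0.0349 = 0.228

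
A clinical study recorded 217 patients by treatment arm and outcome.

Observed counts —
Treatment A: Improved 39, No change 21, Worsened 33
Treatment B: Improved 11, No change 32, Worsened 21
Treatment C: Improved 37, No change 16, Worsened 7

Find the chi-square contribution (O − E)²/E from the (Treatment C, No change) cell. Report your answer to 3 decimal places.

Row total (Treatment C) = 60; column total (No change) = 69; N = 217.
Expected count E = 60 × 69 / 217 = 19.0783.
Contribution = (O − E)²/E = (16 − 19.0783)² / 19.0783 = 0.497.

0.497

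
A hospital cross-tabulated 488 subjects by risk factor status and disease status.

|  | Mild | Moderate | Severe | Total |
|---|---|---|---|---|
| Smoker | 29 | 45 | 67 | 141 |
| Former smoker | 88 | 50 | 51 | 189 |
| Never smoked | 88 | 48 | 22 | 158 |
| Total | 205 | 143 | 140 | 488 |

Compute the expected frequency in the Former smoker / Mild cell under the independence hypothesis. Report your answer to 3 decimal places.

Row total (Former smoker) = 189; column total (Mild) = 205; grand total N = 488.
Expected count = (row total × column total) / N = 189 × 205 / 488 = 79.395.

79.395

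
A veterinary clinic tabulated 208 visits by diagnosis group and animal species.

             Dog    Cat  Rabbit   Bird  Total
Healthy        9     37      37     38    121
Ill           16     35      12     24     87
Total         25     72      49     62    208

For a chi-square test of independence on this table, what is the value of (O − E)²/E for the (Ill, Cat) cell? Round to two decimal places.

Row total (Ill) = 87; column total (Cat) = 72; N = 208.
Expected count E = 87 × 72 / 208 = 30.115.
Contribution = (O − E)²/E = (35 − 30.115)² / 30.115 = 0.79.

0.79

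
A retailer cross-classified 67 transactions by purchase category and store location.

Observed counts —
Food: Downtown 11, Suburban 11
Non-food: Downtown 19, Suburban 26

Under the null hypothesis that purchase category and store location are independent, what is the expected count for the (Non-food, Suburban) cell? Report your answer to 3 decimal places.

Row total (Non-food) = 45; column total (Suburban) = 37; grand total N = 67.
Expected count = (row total × column total) / N = 45 × 37 / 67 = 24.851.

24.851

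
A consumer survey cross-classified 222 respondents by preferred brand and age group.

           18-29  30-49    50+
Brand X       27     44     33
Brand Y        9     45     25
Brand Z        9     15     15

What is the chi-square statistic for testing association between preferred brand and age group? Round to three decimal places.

Row totals: 104, 79, 39. Column totals: 45, 104, 73. Grand total N = 222.
Expected counts (row total × column total / N):
  Brand X, 18-29: 104×45/222 = 21.0811
  Brand X, 30-49: 104×104/222 = 48.7207
  Brand X, 50+: 104×73/222 = 34.1982
  Brand Y, 18-29: 79×45/222 = 16.0135
  Brand Y, 30-49: 79×104/222 = 37.0090
  Brand Y, 50+: 79×73/222 = 25.9775
  Brand Z, 18-29: 39×45/222 = 7.9054
  Brand Z, 30-49: 39×104/222 = 18.2703
  Brand Z, 50+: 39×73/222 = 12.8243
Contributions (O − E)²/E:
  (27 − 21.0811)²/21.0811 = 1.6618
  (44 − 48.7207)²/48.7207 = 0.4574
  (33 − 34.1982)²/34.1982 = 0.0420
  (9 − 16.0135)²/16.0135 = 3.0717
  (45 − 37.0090)²/37.0090 = 1.7254
  (25 − 25.9775)²/25.9775 = 0.0368
  (9 − 7.9054)²/7.9054 = 0.1516
  (15 − 18.2703)²/18.2703 = 0.5854
  (15 − 12.8243)²/12.8243 = 0.3691
χ² = 1.6618 + 0.4574 + 0.0420 + 3.0717 + 1.7254 + 0.0368 + 0.1516 + 0.5854 + 0.3691 = 8.101

8.101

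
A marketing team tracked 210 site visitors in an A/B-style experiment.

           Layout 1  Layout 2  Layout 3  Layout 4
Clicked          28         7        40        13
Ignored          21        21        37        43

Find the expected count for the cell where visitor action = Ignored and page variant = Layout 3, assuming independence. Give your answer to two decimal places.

44.73

Row total (Ignored) = 122; column total (Layout 3) = 77; grand total N = 210.
Expected count = (row total × column total) / N = 122 × 77 / 210 = 44.73.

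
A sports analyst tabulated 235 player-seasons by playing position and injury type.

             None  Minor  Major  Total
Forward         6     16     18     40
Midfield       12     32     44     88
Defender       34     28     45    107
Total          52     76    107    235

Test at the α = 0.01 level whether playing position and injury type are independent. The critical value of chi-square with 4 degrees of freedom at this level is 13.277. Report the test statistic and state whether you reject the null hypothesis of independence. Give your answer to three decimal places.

Grand total N = 235.
Expected counts (row total × column total / N):
  Forward, None: 40×52/235 = 8.8511
  Forward, Minor: 40×76/235 = 12.9362
  Forward, Major: 40×107/235 = 18.2128
  Midfield, None: 88×52/235 = 19.4723
  Midfield, Minor: 88×76/235 = 28.4596
  Midfield, Major: 88×107/235 = 40.0681
  Defender, None: 107×52/235 = 23.6766
  Defender, Minor: 107×76/235 = 34.6043
  Defender, Major: 107×107/235 = 48.7191
Contributions (O − E)²/E:
  (6 − 8.8511)²/8.8511 = 0.9184
  (16 − 12.9362)²/12.9362 = 0.7256
  (18 − 18.2128)²/18.2128 = 0.0025
  (12 − 19.4723)²/19.4723 = 2.8674
  (32 − 28.4596)²/28.4596 = 0.4404
  (44 − 40.0681)²/40.0681 = 0.3858
  (34 − 23.6766)²/23.6766 = 4.5012
  (28 − 34.6043)²/34.6043 = 1.2604
  (45 − 48.7191)²/48.7191 = 0.2839
χ² = 0.9184 + 0.7256 + 0.0025 + 2.8674 + 0.4404 + 0.3858 + 4.5012 + 1.2604 + 0.2839 = 11.386
df = (3−1)(3−1) = 4. Since 11.386 < 13.277, fail to reject the null hypothesis of independence at α = 0.01.

11.386; fail to reject H₀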